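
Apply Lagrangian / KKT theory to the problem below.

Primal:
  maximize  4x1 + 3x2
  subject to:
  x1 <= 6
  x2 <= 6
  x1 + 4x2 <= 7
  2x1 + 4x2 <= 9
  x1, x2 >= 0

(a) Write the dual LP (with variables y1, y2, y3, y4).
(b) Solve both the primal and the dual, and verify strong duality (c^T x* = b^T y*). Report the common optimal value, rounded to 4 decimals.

The standard primal-dual pair for 'max c^T x s.t. A x <= b, x >= 0' is:
  Dual:  min b^T y  s.t.  A^T y >= c,  y >= 0.

So the dual LP is:
  minimize  6y1 + 6y2 + 7y3 + 9y4
  subject to:
    y1 + y3 + 2y4 >= 4
    y2 + 4y3 + 4y4 >= 3
    y1, y2, y3, y4 >= 0

Solving the primal: x* = (4.5, 0).
  primal value c^T x* = 18.
Solving the dual: y* = (0, 0, 0, 2).
  dual value b^T y* = 18.
Strong duality: c^T x* = b^T y*. Confirmed.

18


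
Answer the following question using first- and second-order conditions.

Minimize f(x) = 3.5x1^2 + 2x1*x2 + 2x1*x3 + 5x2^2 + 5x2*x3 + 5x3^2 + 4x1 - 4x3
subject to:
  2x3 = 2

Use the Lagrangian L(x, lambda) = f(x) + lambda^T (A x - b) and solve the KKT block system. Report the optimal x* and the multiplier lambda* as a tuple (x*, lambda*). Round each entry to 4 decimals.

Form the Lagrangian:
  L(x, lambda) = (1/2) x^T Q x + c^T x + lambda^T (A x - b)
Stationarity (grad_x L = 0): Q x + c + A^T lambda = 0.
Primal feasibility: A x = b.

This gives the KKT block system:
  [ Q   A^T ] [ x     ]   [-c ]
  [ A    0  ] [ lambda ] = [ b ]

Solving the linear system:
  x*      = (-0.7576, -0.3485, 1)
  lambda* = (-1.3712)
  f(x*)   = -2.1439

x* = (-0.7576, -0.3485, 1), lambda* = (-1.3712)


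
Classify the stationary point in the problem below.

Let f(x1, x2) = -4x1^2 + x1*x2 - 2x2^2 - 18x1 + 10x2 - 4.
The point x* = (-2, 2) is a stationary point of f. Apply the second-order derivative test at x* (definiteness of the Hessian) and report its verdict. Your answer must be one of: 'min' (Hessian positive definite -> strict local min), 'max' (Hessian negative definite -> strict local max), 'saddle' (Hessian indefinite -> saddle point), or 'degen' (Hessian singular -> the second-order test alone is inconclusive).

Compute the Hessian H = grad^2 f:
  H = [[-8, 1], [1, -4]]
Verify stationarity: grad f(x*) = H x* + g = (0, 0).
Eigenvalues of H: -8.2361, -3.7639.
Both eigenvalues < 0, so H is negative definite -> x* is a strict local max.

max


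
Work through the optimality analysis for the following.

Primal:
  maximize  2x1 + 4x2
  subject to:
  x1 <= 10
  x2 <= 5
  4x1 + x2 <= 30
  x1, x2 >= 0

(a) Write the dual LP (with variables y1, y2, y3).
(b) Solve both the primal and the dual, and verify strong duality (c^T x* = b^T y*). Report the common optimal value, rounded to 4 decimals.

The standard primal-dual pair for 'max c^T x s.t. A x <= b, x >= 0' is:
  Dual:  min b^T y  s.t.  A^T y >= c,  y >= 0.

So the dual LP is:
  minimize  10y1 + 5y2 + 30y3
  subject to:
    y1 + 4y3 >= 2
    y2 + y3 >= 4
    y1, y2, y3 >= 0

Solving the primal: x* = (6.25, 5).
  primal value c^T x* = 32.5.
Solving the dual: y* = (0, 3.5, 0.5).
  dual value b^T y* = 32.5.
Strong duality: c^T x* = b^T y*. Confirmed.

32.5


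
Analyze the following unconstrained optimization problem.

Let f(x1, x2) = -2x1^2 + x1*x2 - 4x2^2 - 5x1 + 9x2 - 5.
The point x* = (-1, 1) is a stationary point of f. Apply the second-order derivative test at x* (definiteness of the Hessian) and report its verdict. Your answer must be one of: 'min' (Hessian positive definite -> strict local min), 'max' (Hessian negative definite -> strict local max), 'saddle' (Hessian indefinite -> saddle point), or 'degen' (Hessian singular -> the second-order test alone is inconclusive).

Compute the Hessian H = grad^2 f:
  H = [[-4, 1], [1, -8]]
Verify stationarity: grad f(x*) = H x* + g = (0, 0).
Eigenvalues of H: -8.2361, -3.7639.
Both eigenvalues < 0, so H is negative definite -> x* is a strict local max.

max


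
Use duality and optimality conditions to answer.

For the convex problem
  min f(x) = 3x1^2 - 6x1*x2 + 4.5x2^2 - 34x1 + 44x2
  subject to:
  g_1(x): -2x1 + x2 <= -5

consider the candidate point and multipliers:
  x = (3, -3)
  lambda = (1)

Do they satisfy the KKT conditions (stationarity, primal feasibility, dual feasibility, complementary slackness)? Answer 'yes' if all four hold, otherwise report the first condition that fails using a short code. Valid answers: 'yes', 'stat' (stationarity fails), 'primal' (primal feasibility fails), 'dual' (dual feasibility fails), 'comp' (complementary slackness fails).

Gradient of f: grad f(x) = Q x + c = (2, -1)
Constraint values g_i(x) = a_i^T x - b_i:
  g_1((3, -3)) = -4
Stationarity residual: grad f(x) + sum_i lambda_i a_i = (0, 0)
  -> stationarity OK
Primal feasibility (all g_i <= 0): OK
Dual feasibility (all lambda_i >= 0): OK
Complementary slackness (lambda_i * g_i(x) = 0 for all i): FAILS

Verdict: the first failing condition is complementary_slackness -> comp.

comp


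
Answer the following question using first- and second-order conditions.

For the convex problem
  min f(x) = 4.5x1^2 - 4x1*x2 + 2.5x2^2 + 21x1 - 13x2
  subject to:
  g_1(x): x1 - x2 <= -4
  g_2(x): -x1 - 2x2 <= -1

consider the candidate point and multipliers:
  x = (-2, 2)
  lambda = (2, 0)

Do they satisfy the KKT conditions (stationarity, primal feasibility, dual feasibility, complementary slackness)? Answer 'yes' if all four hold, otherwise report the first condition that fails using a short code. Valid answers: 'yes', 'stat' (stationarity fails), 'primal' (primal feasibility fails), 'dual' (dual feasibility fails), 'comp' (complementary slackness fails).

Gradient of f: grad f(x) = Q x + c = (-5, 5)
Constraint values g_i(x) = a_i^T x - b_i:
  g_1((-2, 2)) = 0
  g_2((-2, 2)) = -1
Stationarity residual: grad f(x) + sum_i lambda_i a_i = (-3, 3)
  -> stationarity FAILS
Primal feasibility (all g_i <= 0): OK
Dual feasibility (all lambda_i >= 0): OK
Complementary slackness (lambda_i * g_i(x) = 0 for all i): OK

Verdict: the first failing condition is stationarity -> stat.

stat


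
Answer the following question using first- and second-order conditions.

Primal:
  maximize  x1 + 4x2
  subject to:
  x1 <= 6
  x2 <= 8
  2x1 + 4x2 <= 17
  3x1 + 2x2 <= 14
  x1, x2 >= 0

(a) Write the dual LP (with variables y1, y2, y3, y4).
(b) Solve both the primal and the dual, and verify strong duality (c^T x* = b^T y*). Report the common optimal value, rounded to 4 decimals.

The standard primal-dual pair for 'max c^T x s.t. A x <= b, x >= 0' is:
  Dual:  min b^T y  s.t.  A^T y >= c,  y >= 0.

So the dual LP is:
  minimize  6y1 + 8y2 + 17y3 + 14y4
  subject to:
    y1 + 2y3 + 3y4 >= 1
    y2 + 4y3 + 2y4 >= 4
    y1, y2, y3, y4 >= 0

Solving the primal: x* = (0, 4.25).
  primal value c^T x* = 17.
Solving the dual: y* = (0, 0, 1, 0).
  dual value b^T y* = 17.
Strong duality: c^T x* = b^T y*. Confirmed.

17


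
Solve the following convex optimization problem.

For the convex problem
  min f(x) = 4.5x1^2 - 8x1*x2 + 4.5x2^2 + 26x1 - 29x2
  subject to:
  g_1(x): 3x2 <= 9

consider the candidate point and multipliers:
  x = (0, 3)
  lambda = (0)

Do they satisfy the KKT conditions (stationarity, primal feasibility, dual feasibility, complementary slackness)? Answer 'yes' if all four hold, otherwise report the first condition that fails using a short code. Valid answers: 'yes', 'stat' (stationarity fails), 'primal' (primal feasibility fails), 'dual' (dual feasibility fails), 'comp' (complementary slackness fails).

Gradient of f: grad f(x) = Q x + c = (2, -2)
Constraint values g_i(x) = a_i^T x - b_i:
  g_1((0, 3)) = 0
Stationarity residual: grad f(x) + sum_i lambda_i a_i = (2, -2)
  -> stationarity FAILS
Primal feasibility (all g_i <= 0): OK
Dual feasibility (all lambda_i >= 0): OK
Complementary slackness (lambda_i * g_i(x) = 0 for all i): OK

Verdict: the first failing condition is stationarity -> stat.

stat


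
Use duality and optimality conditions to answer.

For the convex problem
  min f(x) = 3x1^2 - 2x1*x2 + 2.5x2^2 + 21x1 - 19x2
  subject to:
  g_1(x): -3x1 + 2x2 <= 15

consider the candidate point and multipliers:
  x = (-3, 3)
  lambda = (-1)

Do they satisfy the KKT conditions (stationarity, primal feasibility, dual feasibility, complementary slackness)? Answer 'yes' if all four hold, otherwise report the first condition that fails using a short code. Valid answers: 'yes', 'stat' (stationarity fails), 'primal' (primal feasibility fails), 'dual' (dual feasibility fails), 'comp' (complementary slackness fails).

Gradient of f: grad f(x) = Q x + c = (-3, 2)
Constraint values g_i(x) = a_i^T x - b_i:
  g_1((-3, 3)) = 0
Stationarity residual: grad f(x) + sum_i lambda_i a_i = (0, 0)
  -> stationarity OK
Primal feasibility (all g_i <= 0): OK
Dual feasibility (all lambda_i >= 0): FAILS
Complementary slackness (lambda_i * g_i(x) = 0 for all i): OK

Verdict: the first failing condition is dual_feasibility -> dual.

dual


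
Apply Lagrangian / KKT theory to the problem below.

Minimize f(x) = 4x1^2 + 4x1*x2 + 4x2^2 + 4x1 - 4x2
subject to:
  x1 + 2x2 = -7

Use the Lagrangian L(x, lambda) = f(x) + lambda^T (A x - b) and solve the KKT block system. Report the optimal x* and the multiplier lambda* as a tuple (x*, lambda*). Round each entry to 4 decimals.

Form the Lagrangian:
  L(x, lambda) = (1/2) x^T Q x + c^T x + lambda^T (A x - b)
Stationarity (grad_x L = 0): Q x + c + A^T lambda = 0.
Primal feasibility: A x = b.

This gives the KKT block system:
  [ Q   A^T ] [ x     ]   [-c ]
  [ A    0  ] [ lambda ] = [ b ]

Solving the linear system:
  x*      = (-1, -3)
  lambda* = (16)
  f(x*)   = 60

x* = (-1, -3), lambda* = (16)


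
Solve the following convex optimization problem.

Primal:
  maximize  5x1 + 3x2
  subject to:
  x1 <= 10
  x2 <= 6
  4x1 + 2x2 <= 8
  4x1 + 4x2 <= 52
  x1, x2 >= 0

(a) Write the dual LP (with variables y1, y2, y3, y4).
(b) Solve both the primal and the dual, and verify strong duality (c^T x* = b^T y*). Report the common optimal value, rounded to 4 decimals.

The standard primal-dual pair for 'max c^T x s.t. A x <= b, x >= 0' is:
  Dual:  min b^T y  s.t.  A^T y >= c,  y >= 0.

So the dual LP is:
  minimize  10y1 + 6y2 + 8y3 + 52y4
  subject to:
    y1 + 4y3 + 4y4 >= 5
    y2 + 2y3 + 4y4 >= 3
    y1, y2, y3, y4 >= 0

Solving the primal: x* = (0, 4).
  primal value c^T x* = 12.
Solving the dual: y* = (0, 0, 1.5, 0).
  dual value b^T y* = 12.
Strong duality: c^T x* = b^T y*. Confirmed.

12


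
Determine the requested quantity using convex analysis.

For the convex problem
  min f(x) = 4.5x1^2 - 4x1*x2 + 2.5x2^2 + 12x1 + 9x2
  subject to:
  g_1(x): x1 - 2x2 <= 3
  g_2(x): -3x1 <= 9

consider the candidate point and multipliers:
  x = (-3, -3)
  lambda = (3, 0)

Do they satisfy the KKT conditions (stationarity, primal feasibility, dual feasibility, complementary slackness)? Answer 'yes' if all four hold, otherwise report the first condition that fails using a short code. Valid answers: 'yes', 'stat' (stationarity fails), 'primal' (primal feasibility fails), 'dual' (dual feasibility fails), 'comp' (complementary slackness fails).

Gradient of f: grad f(x) = Q x + c = (-3, 6)
Constraint values g_i(x) = a_i^T x - b_i:
  g_1((-3, -3)) = 0
  g_2((-3, -3)) = 0
Stationarity residual: grad f(x) + sum_i lambda_i a_i = (0, 0)
  -> stationarity OK
Primal feasibility (all g_i <= 0): OK
Dual feasibility (all lambda_i >= 0): OK
Complementary slackness (lambda_i * g_i(x) = 0 for all i): OK

Verdict: yes, KKT holds.

yes


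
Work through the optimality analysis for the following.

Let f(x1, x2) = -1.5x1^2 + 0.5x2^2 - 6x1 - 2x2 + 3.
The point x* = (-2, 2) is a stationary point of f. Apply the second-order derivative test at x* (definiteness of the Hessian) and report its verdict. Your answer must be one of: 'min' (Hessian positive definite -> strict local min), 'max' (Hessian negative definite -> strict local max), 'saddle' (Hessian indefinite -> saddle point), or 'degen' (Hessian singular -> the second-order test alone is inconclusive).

Compute the Hessian H = grad^2 f:
  H = [[-3, 0], [0, 1]]
Verify stationarity: grad f(x*) = H x* + g = (0, 0).
Eigenvalues of H: -3, 1.
Eigenvalues have mixed signs, so H is indefinite -> x* is a saddle point.

saddle


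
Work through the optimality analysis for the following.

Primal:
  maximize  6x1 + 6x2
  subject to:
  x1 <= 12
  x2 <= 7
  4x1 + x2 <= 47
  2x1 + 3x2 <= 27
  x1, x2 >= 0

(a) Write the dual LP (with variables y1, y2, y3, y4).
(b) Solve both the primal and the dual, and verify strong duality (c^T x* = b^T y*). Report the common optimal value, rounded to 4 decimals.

The standard primal-dual pair for 'max c^T x s.t. A x <= b, x >= 0' is:
  Dual:  min b^T y  s.t.  A^T y >= c,  y >= 0.

So the dual LP is:
  minimize  12y1 + 7y2 + 47y3 + 27y4
  subject to:
    y1 + 4y3 + 2y4 >= 6
    y2 + y3 + 3y4 >= 6
    y1, y2, y3, y4 >= 0

Solving the primal: x* = (11.4, 1.4).
  primal value c^T x* = 76.8.
Solving the dual: y* = (0, 0, 0.6, 1.8).
  dual value b^T y* = 76.8.
Strong duality: c^T x* = b^T y*. Confirmed.

76.8


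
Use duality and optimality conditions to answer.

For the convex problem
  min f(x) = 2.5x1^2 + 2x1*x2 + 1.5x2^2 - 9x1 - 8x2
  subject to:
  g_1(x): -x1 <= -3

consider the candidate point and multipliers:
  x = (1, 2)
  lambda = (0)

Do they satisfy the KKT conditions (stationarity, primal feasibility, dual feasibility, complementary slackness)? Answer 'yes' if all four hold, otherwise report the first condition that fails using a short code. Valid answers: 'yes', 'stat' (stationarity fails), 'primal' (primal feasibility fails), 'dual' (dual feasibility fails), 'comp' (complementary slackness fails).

Gradient of f: grad f(x) = Q x + c = (0, 0)
Constraint values g_i(x) = a_i^T x - b_i:
  g_1((1, 2)) = 2
Stationarity residual: grad f(x) + sum_i lambda_i a_i = (0, 0)
  -> stationarity OK
Primal feasibility (all g_i <= 0): FAILS
Dual feasibility (all lambda_i >= 0): OK
Complementary slackness (lambda_i * g_i(x) = 0 for all i): OK

Verdict: the first failing condition is primal_feasibility -> primal.

primal


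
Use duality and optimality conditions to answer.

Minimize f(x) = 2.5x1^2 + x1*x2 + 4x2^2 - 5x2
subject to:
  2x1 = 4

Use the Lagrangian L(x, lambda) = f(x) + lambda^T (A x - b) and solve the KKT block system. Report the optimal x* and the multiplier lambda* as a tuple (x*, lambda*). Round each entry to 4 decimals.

Form the Lagrangian:
  L(x, lambda) = (1/2) x^T Q x + c^T x + lambda^T (A x - b)
Stationarity (grad_x L = 0): Q x + c + A^T lambda = 0.
Primal feasibility: A x = b.

This gives the KKT block system:
  [ Q   A^T ] [ x     ]   [-c ]
  [ A    0  ] [ lambda ] = [ b ]

Solving the linear system:
  x*      = (2, 0.375)
  lambda* = (-5.1875)
  f(x*)   = 9.4375

x* = (2, 0.375), lambda* = (-5.1875)


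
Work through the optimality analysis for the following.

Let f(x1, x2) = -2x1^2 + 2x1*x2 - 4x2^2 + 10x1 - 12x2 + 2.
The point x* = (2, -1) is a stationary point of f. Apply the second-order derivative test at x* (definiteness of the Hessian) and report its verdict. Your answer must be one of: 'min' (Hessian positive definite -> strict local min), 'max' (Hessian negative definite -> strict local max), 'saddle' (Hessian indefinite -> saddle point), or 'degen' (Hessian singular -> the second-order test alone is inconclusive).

Compute the Hessian H = grad^2 f:
  H = [[-4, 2], [2, -8]]
Verify stationarity: grad f(x*) = H x* + g = (0, 0).
Eigenvalues of H: -8.8284, -3.1716.
Both eigenvalues < 0, so H is negative definite -> x* is a strict local max.

max


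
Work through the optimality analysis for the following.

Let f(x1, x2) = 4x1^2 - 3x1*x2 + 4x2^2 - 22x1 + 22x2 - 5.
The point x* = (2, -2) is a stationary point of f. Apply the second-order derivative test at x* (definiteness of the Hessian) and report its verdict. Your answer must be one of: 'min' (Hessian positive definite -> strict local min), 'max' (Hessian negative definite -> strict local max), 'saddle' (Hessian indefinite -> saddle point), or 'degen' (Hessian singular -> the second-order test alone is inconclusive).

Compute the Hessian H = grad^2 f:
  H = [[8, -3], [-3, 8]]
Verify stationarity: grad f(x*) = H x* + g = (0, 0).
Eigenvalues of H: 5, 11.
Both eigenvalues > 0, so H is positive definite -> x* is a strict local min.

min


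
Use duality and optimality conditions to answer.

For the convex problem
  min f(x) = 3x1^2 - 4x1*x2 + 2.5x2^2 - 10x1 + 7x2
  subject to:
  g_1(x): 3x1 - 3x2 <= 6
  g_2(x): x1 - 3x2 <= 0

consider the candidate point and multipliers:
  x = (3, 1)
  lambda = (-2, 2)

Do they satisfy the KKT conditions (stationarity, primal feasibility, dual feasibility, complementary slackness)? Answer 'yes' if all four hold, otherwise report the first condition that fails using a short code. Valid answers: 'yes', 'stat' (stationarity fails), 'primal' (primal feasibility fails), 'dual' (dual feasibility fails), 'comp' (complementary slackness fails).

Gradient of f: grad f(x) = Q x + c = (4, 0)
Constraint values g_i(x) = a_i^T x - b_i:
  g_1((3, 1)) = 0
  g_2((3, 1)) = 0
Stationarity residual: grad f(x) + sum_i lambda_i a_i = (0, 0)
  -> stationarity OK
Primal feasibility (all g_i <= 0): OK
Dual feasibility (all lambda_i >= 0): FAILS
Complementary slackness (lambda_i * g_i(x) = 0 for all i): OK

Verdict: the first failing condition is dual_feasibility -> dual.

dual


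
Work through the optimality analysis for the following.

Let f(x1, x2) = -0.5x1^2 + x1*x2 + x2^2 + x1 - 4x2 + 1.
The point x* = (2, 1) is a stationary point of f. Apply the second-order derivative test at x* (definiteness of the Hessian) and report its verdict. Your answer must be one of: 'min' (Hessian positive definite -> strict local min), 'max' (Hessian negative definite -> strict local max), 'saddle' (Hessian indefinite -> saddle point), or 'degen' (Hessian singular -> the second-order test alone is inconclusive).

Compute the Hessian H = grad^2 f:
  H = [[-1, 1], [1, 2]]
Verify stationarity: grad f(x*) = H x* + g = (0, 0).
Eigenvalues of H: -1.3028, 2.3028.
Eigenvalues have mixed signs, so H is indefinite -> x* is a saddle point.

saddle


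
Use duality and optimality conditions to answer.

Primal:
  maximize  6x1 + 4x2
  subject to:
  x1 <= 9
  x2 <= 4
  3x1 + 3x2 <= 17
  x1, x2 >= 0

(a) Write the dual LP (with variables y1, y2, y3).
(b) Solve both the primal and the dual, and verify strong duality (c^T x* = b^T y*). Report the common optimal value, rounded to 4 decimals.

The standard primal-dual pair for 'max c^T x s.t. A x <= b, x >= 0' is:
  Dual:  min b^T y  s.t.  A^T y >= c,  y >= 0.

So the dual LP is:
  minimize  9y1 + 4y2 + 17y3
  subject to:
    y1 + 3y3 >= 6
    y2 + 3y3 >= 4
    y1, y2, y3 >= 0

Solving the primal: x* = (5.6667, 0).
  primal value c^T x* = 34.
Solving the dual: y* = (0, 0, 2).
  dual value b^T y* = 34.
Strong duality: c^T x* = b^T y*. Confirmed.

34


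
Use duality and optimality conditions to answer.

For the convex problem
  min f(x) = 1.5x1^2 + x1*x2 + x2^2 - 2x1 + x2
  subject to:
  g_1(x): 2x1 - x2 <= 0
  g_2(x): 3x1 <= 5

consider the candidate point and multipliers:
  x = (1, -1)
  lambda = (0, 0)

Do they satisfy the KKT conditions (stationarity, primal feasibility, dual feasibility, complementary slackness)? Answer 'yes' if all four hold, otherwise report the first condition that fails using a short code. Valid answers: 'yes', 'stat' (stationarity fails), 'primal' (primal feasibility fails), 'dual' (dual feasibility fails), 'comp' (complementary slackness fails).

Gradient of f: grad f(x) = Q x + c = (0, 0)
Constraint values g_i(x) = a_i^T x - b_i:
  g_1((1, -1)) = 3
  g_2((1, -1)) = -2
Stationarity residual: grad f(x) + sum_i lambda_i a_i = (0, 0)
  -> stationarity OK
Primal feasibility (all g_i <= 0): FAILS
Dual feasibility (all lambda_i >= 0): OK
Complementary slackness (lambda_i * g_i(x) = 0 for all i): OK

Verdict: the first failing condition is primal_feasibility -> primal.

primal


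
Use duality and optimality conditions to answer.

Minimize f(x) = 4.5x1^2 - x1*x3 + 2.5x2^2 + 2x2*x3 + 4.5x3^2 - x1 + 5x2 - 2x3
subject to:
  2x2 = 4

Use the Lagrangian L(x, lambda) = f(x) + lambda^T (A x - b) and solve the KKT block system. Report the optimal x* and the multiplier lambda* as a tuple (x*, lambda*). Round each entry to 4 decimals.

Form the Lagrangian:
  L(x, lambda) = (1/2) x^T Q x + c^T x + lambda^T (A x - b)
Stationarity (grad_x L = 0): Q x + c + A^T lambda = 0.
Primal feasibility: A x = b.

This gives the KKT block system:
  [ Q   A^T ] [ x     ]   [-c ]
  [ A    0  ] [ lambda ] = [ b ]

Solving the linear system:
  x*      = (0.0875, 2, -0.2125)
  lambda* = (-7.2875)
  f(x*)   = 19.7437

x* = (0.0875, 2, -0.2125), lambda* = (-7.2875)


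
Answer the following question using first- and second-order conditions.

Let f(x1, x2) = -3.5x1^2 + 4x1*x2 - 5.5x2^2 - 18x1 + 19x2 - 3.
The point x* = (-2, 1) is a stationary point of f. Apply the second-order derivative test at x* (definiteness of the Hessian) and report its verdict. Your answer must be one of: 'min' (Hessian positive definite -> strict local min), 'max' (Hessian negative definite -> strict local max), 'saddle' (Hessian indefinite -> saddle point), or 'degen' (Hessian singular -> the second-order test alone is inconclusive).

Compute the Hessian H = grad^2 f:
  H = [[-7, 4], [4, -11]]
Verify stationarity: grad f(x*) = H x* + g = (0, 0).
Eigenvalues of H: -13.4721, -4.5279.
Both eigenvalues < 0, so H is negative definite -> x* is a strict local max.

max


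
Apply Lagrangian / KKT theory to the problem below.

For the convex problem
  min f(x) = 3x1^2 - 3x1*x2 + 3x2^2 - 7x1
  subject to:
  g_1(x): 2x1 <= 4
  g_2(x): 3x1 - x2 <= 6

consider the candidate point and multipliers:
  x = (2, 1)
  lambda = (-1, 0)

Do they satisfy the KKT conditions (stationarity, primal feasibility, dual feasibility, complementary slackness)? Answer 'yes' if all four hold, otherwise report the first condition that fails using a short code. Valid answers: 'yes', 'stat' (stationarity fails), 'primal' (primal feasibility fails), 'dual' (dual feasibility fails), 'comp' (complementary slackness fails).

Gradient of f: grad f(x) = Q x + c = (2, 0)
Constraint values g_i(x) = a_i^T x - b_i:
  g_1((2, 1)) = 0
  g_2((2, 1)) = -1
Stationarity residual: grad f(x) + sum_i lambda_i a_i = (0, 0)
  -> stationarity OK
Primal feasibility (all g_i <= 0): OK
Dual feasibility (all lambda_i >= 0): FAILS
Complementary slackness (lambda_i * g_i(x) = 0 for all i): OK

Verdict: the first failing condition is dual_feasibility -> dual.

dual


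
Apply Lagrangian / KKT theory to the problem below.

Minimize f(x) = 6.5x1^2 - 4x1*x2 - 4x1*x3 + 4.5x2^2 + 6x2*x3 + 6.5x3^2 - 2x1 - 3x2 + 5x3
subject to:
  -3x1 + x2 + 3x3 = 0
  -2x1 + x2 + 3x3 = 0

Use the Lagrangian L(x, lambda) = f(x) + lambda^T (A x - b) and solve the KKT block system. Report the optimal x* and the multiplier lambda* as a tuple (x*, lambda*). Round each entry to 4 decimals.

Form the Lagrangian:
  L(x, lambda) = (1/2) x^T Q x + c^T x + lambda^T (A x - b)
Stationarity (grad_x L = 0): Q x + c + A^T lambda = 0.
Primal feasibility: A x = b.

This gives the KKT block system:
  [ Q   A^T ] [ x     ]   [-c ]
  [ A    0  ] [ lambda ] = [ b ]

Solving the linear system:
  x*      = (0, 0.7241, -0.2414)
  lambda* = (0.2069, -2.2759)
  f(x*)   = -1.6897

x* = (0, 0.7241, -0.2414), lambda* = (0.2069, -2.2759)


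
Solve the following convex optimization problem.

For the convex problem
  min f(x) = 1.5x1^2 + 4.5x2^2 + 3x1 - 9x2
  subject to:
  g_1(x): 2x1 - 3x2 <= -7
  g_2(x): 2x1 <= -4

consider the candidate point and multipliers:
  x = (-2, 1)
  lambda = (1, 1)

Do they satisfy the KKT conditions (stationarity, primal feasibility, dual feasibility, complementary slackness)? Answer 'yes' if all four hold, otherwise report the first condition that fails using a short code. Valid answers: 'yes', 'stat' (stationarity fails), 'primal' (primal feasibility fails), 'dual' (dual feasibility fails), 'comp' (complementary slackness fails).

Gradient of f: grad f(x) = Q x + c = (-3, 0)
Constraint values g_i(x) = a_i^T x - b_i:
  g_1((-2, 1)) = 0
  g_2((-2, 1)) = 0
Stationarity residual: grad f(x) + sum_i lambda_i a_i = (1, -3)
  -> stationarity FAILS
Primal feasibility (all g_i <= 0): OK
Dual feasibility (all lambda_i >= 0): OK
Complementary slackness (lambda_i * g_i(x) = 0 for all i): OK

Verdict: the first failing condition is stationarity -> stat.

stat


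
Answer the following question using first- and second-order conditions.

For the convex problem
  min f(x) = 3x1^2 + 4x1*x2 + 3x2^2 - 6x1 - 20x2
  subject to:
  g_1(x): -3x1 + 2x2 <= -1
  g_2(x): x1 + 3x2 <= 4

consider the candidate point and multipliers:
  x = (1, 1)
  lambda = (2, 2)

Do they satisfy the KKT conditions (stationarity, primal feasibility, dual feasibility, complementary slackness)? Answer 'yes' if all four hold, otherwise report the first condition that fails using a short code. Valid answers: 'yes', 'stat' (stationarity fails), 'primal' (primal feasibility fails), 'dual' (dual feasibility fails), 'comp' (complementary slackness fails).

Gradient of f: grad f(x) = Q x + c = (4, -10)
Constraint values g_i(x) = a_i^T x - b_i:
  g_1((1, 1)) = 0
  g_2((1, 1)) = 0
Stationarity residual: grad f(x) + sum_i lambda_i a_i = (0, 0)
  -> stationarity OK
Primal feasibility (all g_i <= 0): OK
Dual feasibility (all lambda_i >= 0): OK
Complementary slackness (lambda_i * g_i(x) = 0 for all i): OK

Verdict: yes, KKT holds.

yes


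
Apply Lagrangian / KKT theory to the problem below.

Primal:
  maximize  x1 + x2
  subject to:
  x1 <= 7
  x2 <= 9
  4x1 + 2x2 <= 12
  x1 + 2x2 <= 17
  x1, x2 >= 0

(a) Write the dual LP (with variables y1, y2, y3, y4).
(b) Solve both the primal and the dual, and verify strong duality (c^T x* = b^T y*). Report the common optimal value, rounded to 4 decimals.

The standard primal-dual pair for 'max c^T x s.t. A x <= b, x >= 0' is:
  Dual:  min b^T y  s.t.  A^T y >= c,  y >= 0.

So the dual LP is:
  minimize  7y1 + 9y2 + 12y3 + 17y4
  subject to:
    y1 + 4y3 + y4 >= 1
    y2 + 2y3 + 2y4 >= 1
    y1, y2, y3, y4 >= 0

Solving the primal: x* = (0, 6).
  primal value c^T x* = 6.
Solving the dual: y* = (0, 0, 0.5, 0).
  dual value b^T y* = 6.
Strong duality: c^T x* = b^T y*. Confirmed.

6


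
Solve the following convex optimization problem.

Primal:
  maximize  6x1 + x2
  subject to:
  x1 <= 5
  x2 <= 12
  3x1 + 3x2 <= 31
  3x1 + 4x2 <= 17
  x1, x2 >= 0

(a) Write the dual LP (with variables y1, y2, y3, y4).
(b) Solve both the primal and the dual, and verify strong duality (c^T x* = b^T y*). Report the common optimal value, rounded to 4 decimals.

The standard primal-dual pair for 'max c^T x s.t. A x <= b, x >= 0' is:
  Dual:  min b^T y  s.t.  A^T y >= c,  y >= 0.

So the dual LP is:
  minimize  5y1 + 12y2 + 31y3 + 17y4
  subject to:
    y1 + 3y3 + 3y4 >= 6
    y2 + 3y3 + 4y4 >= 1
    y1, y2, y3, y4 >= 0

Solving the primal: x* = (5, 0.5).
  primal value c^T x* = 30.5.
Solving the dual: y* = (5.25, 0, 0, 0.25).
  dual value b^T y* = 30.5.
Strong duality: c^T x* = b^T y*. Confirmed.

30.5


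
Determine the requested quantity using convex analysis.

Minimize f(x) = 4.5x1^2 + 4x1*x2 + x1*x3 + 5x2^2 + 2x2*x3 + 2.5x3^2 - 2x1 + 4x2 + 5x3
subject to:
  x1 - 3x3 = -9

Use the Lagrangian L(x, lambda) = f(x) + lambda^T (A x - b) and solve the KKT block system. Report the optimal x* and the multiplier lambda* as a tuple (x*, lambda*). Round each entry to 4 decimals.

Form the Lagrangian:
  L(x, lambda) = (1/2) x^T Q x + c^T x + lambda^T (A x - b)
Stationarity (grad_x L = 0): Q x + c + A^T lambda = 0.
Primal feasibility: A x = b.

This gives the KKT block system:
  [ Q   A^T ] [ x     ]   [-c ]
  [ A    0  ] [ lambda ] = [ b ]

Solving the linear system:
  x*      = (-0.3729, -0.826, 2.8757)
  lambda* = (5.7845)
  f(x*)   = 31.9406

x* = (-0.3729, -0.826, 2.8757), lambda* = (5.7845)


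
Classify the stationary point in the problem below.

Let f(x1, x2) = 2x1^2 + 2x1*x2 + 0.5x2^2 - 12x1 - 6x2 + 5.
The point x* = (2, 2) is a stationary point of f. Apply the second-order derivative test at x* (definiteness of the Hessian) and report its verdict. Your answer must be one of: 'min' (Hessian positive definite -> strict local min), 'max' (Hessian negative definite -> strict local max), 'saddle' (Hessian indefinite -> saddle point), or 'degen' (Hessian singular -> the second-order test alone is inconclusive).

Compute the Hessian H = grad^2 f:
  H = [[4, 2], [2, 1]]
Verify stationarity: grad f(x*) = H x* + g = (0, 0).
Eigenvalues of H: 0, 5.
H has a zero eigenvalue (singular; positive semidefinite but not definite), so H is neither positive definite, negative definite, nor indefinite. The second-order test alone is inconclusive -> degen.
(Indeed, f is constant along the null direction of H through x*, so x* is not a strict local extremum.)

degen


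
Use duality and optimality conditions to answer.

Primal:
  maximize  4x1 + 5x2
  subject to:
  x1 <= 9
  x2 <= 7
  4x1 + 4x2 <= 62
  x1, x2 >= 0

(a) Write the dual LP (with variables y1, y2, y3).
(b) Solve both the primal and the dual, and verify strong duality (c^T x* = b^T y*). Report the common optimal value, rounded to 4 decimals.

The standard primal-dual pair for 'max c^T x s.t. A x <= b, x >= 0' is:
  Dual:  min b^T y  s.t.  A^T y >= c,  y >= 0.

So the dual LP is:
  minimize  9y1 + 7y2 + 62y3
  subject to:
    y1 + 4y3 >= 4
    y2 + 4y3 >= 5
    y1, y2, y3 >= 0

Solving the primal: x* = (8.5, 7).
  primal value c^T x* = 69.
Solving the dual: y* = (0, 1, 1).
  dual value b^T y* = 69.
Strong duality: c^T x* = b^T y*. Confirmed.

69


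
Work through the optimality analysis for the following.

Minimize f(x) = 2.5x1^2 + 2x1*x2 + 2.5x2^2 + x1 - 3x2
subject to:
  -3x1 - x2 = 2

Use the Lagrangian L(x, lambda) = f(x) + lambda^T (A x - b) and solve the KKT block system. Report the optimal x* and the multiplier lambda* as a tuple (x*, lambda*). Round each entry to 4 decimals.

Form the Lagrangian:
  L(x, lambda) = (1/2) x^T Q x + c^T x + lambda^T (A x - b)
Stationarity (grad_x L = 0): Q x + c + A^T lambda = 0.
Primal feasibility: A x = b.

This gives the KKT block system:
  [ Q   A^T ] [ x     ]   [-c ]
  [ A    0  ] [ lambda ] = [ b ]

Solving the linear system:
  x*      = (-0.9474, 0.8421)
  lambda* = (-0.6842)
  f(x*)   = -1.0526

x* = (-0.9474, 0.8421), lambda* = (-0.6842)


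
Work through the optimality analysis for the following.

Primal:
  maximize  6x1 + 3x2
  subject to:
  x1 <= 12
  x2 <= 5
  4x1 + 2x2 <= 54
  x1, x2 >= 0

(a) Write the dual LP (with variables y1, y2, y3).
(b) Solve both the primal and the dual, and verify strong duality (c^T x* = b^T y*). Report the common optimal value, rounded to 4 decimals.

The standard primal-dual pair for 'max c^T x s.t. A x <= b, x >= 0' is:
  Dual:  min b^T y  s.t.  A^T y >= c,  y >= 0.

So the dual LP is:
  minimize  12y1 + 5y2 + 54y3
  subject to:
    y1 + 4y3 >= 6
    y2 + 2y3 >= 3
    y1, y2, y3 >= 0

Solving the primal: x* = (11, 5).
  primal value c^T x* = 81.
Solving the dual: y* = (0, 0, 1.5).
  dual value b^T y* = 81.
Strong duality: c^T x* = b^T y*. Confirmed.

81


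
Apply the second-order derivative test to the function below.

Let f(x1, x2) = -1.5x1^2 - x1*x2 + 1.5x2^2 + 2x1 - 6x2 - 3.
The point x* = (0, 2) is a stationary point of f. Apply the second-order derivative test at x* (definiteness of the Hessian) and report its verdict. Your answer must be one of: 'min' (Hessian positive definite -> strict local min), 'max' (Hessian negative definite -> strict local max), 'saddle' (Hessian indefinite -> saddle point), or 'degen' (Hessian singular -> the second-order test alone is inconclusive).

Compute the Hessian H = grad^2 f:
  H = [[-3, -1], [-1, 3]]
Verify stationarity: grad f(x*) = H x* + g = (0, 0).
Eigenvalues of H: -3.1623, 3.1623.
Eigenvalues have mixed signs, so H is indefinite -> x* is a saddle point.

saddle


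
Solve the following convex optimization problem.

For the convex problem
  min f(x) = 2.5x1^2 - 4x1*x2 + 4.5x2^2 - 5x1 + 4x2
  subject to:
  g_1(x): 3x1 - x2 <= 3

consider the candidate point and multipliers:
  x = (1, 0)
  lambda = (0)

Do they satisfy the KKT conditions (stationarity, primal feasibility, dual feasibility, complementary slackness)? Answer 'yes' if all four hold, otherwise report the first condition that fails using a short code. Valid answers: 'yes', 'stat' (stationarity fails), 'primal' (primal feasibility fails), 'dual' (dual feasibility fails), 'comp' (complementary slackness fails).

Gradient of f: grad f(x) = Q x + c = (0, 0)
Constraint values g_i(x) = a_i^T x - b_i:
  g_1((1, 0)) = 0
Stationarity residual: grad f(x) + sum_i lambda_i a_i = (0, 0)
  -> stationarity OK
Primal feasibility (all g_i <= 0): OK
Dual feasibility (all lambda_i >= 0): OK
Complementary slackness (lambda_i * g_i(x) = 0 for all i): OK

Verdict: yes, KKT holds.

yes


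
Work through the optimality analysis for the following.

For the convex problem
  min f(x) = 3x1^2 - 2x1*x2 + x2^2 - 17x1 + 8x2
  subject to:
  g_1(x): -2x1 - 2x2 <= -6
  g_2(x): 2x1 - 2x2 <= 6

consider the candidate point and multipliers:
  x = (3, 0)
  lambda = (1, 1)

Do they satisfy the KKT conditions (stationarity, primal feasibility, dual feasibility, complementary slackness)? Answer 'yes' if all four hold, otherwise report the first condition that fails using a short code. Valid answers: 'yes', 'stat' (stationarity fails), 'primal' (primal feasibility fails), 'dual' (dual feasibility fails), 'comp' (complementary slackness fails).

Gradient of f: grad f(x) = Q x + c = (1, 2)
Constraint values g_i(x) = a_i^T x - b_i:
  g_1((3, 0)) = 0
  g_2((3, 0)) = 0
Stationarity residual: grad f(x) + sum_i lambda_i a_i = (1, -2)
  -> stationarity FAILS
Primal feasibility (all g_i <= 0): OK
Dual feasibility (all lambda_i >= 0): OK
Complementary slackness (lambda_i * g_i(x) = 0 for all i): OK

Verdict: the first failing condition is stationarity -> stat.

stat


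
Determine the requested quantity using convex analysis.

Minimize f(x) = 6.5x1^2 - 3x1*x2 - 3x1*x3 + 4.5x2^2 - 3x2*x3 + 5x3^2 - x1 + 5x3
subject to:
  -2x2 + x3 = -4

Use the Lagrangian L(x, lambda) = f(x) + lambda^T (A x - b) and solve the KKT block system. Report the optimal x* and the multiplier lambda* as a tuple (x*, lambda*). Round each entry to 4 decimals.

Form the Lagrangian:
  L(x, lambda) = (1/2) x^T Q x + c^T x + lambda^T (A x - b)
Stationarity (grad_x L = 0): Q x + c + A^T lambda = 0.
Primal feasibility: A x = b.

This gives the KKT block system:
  [ Q   A^T ] [ x     ]   [-c ]
  [ A    0  ] [ lambda ] = [ b ]

Solving the linear system:
  x*      = (0.2875, 1.6375, -0.725)
  lambda* = (8.025)
  f(x*)   = 14.0937

x* = (0.2875, 1.6375, -0.725), lambda* = (8.025)


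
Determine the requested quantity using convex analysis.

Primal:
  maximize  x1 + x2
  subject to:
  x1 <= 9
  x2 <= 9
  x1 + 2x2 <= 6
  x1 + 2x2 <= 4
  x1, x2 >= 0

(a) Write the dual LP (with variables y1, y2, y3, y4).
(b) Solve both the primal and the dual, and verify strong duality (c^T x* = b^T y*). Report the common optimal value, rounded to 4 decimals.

The standard primal-dual pair for 'max c^T x s.t. A x <= b, x >= 0' is:
  Dual:  min b^T y  s.t.  A^T y >= c,  y >= 0.

So the dual LP is:
  minimize  9y1 + 9y2 + 6y3 + 4y4
  subject to:
    y1 + y3 + y4 >= 1
    y2 + 2y3 + 2y4 >= 1
    y1, y2, y3, y4 >= 0

Solving the primal: x* = (4, 0).
  primal value c^T x* = 4.
Solving the dual: y* = (0, 0, 0, 1).
  dual value b^T y* = 4.
Strong duality: c^T x* = b^T y*. Confirmed.

4


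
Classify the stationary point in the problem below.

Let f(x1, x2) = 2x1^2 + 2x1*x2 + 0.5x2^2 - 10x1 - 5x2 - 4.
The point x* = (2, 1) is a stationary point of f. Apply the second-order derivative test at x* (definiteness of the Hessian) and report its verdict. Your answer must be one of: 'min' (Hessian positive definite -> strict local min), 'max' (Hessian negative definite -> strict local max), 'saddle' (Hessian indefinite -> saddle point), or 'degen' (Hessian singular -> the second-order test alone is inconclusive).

Compute the Hessian H = grad^2 f:
  H = [[4, 2], [2, 1]]
Verify stationarity: grad f(x*) = H x* + g = (0, 0).
Eigenvalues of H: 0, 5.
H has a zero eigenvalue (singular; positive semidefinite but not definite), so H is neither positive definite, negative definite, nor indefinite. The second-order test alone is inconclusive -> degen.
(Indeed, f is constant along the null direction of H through x*, so x* is not a strict local extremum.)

degen


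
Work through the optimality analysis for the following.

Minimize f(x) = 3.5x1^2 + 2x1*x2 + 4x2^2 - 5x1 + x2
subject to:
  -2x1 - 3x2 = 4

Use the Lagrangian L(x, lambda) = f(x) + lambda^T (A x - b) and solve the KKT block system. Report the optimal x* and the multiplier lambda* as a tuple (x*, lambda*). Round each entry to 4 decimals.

Form the Lagrangian:
  L(x, lambda) = (1/2) x^T Q x + c^T x + lambda^T (A x - b)
Stationarity (grad_x L = 0): Q x + c + A^T lambda = 0.
Primal feasibility: A x = b.

This gives the KKT block system:
  [ Q   A^T ] [ x     ]   [-c ]
  [ A    0  ] [ lambda ] = [ b ]

Solving the linear system:
  x*      = (0.1549, -1.4366)
  lambda* = (-3.3944)
  f(x*)   = 5.6831

x* = (0.1549, -1.4366), lambda* = (-3.3944)


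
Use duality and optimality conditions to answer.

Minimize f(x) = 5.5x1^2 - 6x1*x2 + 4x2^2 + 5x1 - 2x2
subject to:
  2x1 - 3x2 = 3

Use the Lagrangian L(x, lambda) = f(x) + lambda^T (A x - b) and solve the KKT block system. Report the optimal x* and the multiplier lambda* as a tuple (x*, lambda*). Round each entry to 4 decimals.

Form the Lagrangian:
  L(x, lambda) = (1/2) x^T Q x + c^T x + lambda^T (A x - b)
Stationarity (grad_x L = 0): Q x + c + A^T lambda = 0.
Primal feasibility: A x = b.

This gives the KKT block system:
  [ Q   A^T ] [ x     ]   [-c ]
  [ A    0  ] [ lambda ] = [ b ]

Solving the linear system:
  x*      = (-0.661, -1.4407)
  lambda* = (-3.1864)
  f(x*)   = 4.5678

x* = (-0.661, -1.4407), lambda* = (-3.1864)


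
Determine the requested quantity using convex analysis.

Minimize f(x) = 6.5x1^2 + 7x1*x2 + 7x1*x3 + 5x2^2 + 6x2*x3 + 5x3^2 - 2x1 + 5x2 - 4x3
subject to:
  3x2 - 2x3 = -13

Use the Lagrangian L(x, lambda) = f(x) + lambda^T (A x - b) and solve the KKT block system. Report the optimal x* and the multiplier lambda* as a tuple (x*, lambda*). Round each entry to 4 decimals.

Form the Lagrangian:
  L(x, lambda) = (1/2) x^T Q x + c^T x + lambda^T (A x - b)
Stationarity (grad_x L = 0): Q x + c + A^T lambda = 0.
Primal feasibility: A x = b.

This gives the KKT block system:
  [ Q   A^T ] [ x     ]   [-c ]
  [ A    0  ] [ lambda ] = [ b ]

Solving the linear system:
  x*      = (0.4982, -2.8558, 2.2163)
  lambda* = (2.2577)
  f(x*)   = 2.6046

x* = (0.4982, -2.8558, 2.2163), lambda* = (2.2577)


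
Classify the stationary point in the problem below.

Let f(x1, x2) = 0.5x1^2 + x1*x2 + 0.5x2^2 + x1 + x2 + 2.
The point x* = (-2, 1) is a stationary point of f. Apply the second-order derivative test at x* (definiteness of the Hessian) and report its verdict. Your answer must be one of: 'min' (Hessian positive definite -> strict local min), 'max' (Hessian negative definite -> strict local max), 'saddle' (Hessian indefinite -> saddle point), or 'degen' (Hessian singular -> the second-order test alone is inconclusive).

Compute the Hessian H = grad^2 f:
  H = [[1, 1], [1, 1]]
Verify stationarity: grad f(x*) = H x* + g = (0, 0).
Eigenvalues of H: 0, 2.
H has a zero eigenvalue (singular; positive semidefinite but not definite), so H is neither positive definite, negative definite, nor indefinite. The second-order test alone is inconclusive -> degen.
(Indeed, f is constant along the null direction of H through x*, so x* is not a strict local extremum.)

degen


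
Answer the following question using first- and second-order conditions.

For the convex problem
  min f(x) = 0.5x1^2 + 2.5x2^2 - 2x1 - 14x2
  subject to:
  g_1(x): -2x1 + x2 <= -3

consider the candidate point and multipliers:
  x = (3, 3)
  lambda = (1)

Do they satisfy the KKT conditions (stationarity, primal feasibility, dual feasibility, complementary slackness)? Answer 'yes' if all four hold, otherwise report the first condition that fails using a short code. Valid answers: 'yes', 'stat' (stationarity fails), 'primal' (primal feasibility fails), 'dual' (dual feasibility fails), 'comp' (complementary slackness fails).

Gradient of f: grad f(x) = Q x + c = (1, 1)
Constraint values g_i(x) = a_i^T x - b_i:
  g_1((3, 3)) = 0
Stationarity residual: grad f(x) + sum_i lambda_i a_i = (-1, 2)
  -> stationarity FAILS
Primal feasibility (all g_i <= 0): OK
Dual feasibility (all lambda_i >= 0): OK
Complementary slackness (lambda_i * g_i(x) = 0 for all i): OK

Verdict: the first failing condition is stationarity -> stat.

stat
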